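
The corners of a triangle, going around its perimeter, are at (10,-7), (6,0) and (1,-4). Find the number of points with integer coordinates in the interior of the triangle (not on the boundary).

The shoelace formula gives twice the area as |(10·0 − 6·(-7)) + (6·(-4) − 1·0) + (1·(-7) − 10·(-4))| = 51, so the area is 51/2.
The number of boundary lattice points is Σ gcd(|Δx|,|Δy|) = gcd(4,7) + gcd(5,4) + gcd(9,3) = 1+1+3 = 5.
By Pick's theorem A = I + B/2 − 1, so I = 51/2 − 5/2 + 1 = 24.

24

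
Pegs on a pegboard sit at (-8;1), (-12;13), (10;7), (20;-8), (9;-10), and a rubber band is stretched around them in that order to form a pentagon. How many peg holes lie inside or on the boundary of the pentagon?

370

The shoelace formula gives twice the area as |((-8)·13 − (-12)·1) + ((-12)·7 − 10·13) + (10·(-8) − 20·7) + (20·(-10) − 9·(-8)) + (9·1 − (-8)·(-10))| = 725, so the area is 725/2.
Along each edge there are gcd(|Δx|,|Δy|)+1 lattice points, so counting each shared vertex once the boundary has gcd(4,12) + gcd(22,6) + gcd(10,15) + gcd(11,2) + gcd(17,11) = 4+2+5+1+1 = 13.
Pick's theorem gives I = A − B/2 + 1 = 725/2 − 13/2 + 1 = 357, so the closed region contains I + B = 357 + 13 = 370 lattice points.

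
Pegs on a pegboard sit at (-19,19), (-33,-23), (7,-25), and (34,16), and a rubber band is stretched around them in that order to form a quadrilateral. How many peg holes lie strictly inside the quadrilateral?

1973

The shoelace formula gives twice the area as |[(-19)·(-23) − (-33)·19] + [(-33)·(-25) − 7·(-23)] + [7·16 − 34·(-25)] + [34·19 − (-19)·16]| = 3962, so the area is 1981.
Summing gcd(|Δx|,|Δy|) over the edges gives the boundary count: gcd(14,42) + gcd(40,2) + gcd(27,41) + gcd(53,3) = 14+2+1+1 = 18.
By Pick's theorem A = I + B/2 − 1, so I = 1981 − 18/2 + 1 = 1973.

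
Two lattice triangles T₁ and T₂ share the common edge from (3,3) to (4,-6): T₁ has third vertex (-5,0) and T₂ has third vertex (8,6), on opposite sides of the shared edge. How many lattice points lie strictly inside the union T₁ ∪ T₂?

58

The union is the simple quadrilateral with vertices (3,3), (-5,0), (4,-6), (8,6) in order.
The shoelace formula gives twice the area as |(3·0 − (-5)·3) + ((-5)·(-6) − 4·0) + (4·6 − 8·(-6)) + (8·3 − 3·6)| = 123, so the area is 123/2.
The number of boundary lattice points is Σ gcd(|Δx|,|Δy|) = gcd(8,3) + gcd(9,6) + gcd(4,12) + gcd(5,3) = 1+3+4+1 = 9.
By Pick's theorem I = A − B/2 + 1 = 123/2 − 9/2 + 1 = 58.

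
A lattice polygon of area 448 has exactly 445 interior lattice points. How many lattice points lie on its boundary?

Pick's theorem gives A = I + B/2 − 1, so B = 2(A − I + 1) = 2(448 − 445 + 1) = 8.

8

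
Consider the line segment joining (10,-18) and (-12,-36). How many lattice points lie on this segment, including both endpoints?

The number of lattice points on a segment between lattice points is gcd(|Δx|,|Δy|) + 1 = gcd(22,18) + 1 = 2 + 1 = 3.

3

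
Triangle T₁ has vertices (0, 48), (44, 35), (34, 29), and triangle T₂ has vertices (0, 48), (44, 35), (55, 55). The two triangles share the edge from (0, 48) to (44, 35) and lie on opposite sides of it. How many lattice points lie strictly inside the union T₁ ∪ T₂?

707

The union is the simple quadrilateral with vertices (0, 48), (34, 29), (44, 35), (55, 55) in order.
Using the shoelace formula, 2A = |(0·29 − 34·48) + (34·35 − 44·29) + (44·55 − 55·35) + (55·48 − 0·55)| = 1417, so the area is 708.5.
The number of boundary lattice points is Σ gcd(|Δx|,|Δy|) = gcd(34,19) + gcd(10,6) + gcd(11,20) + gcd(55,7) = 1+2+1+1 = 5.
By Pick's theorem I = A − B/2 + 1 = 708.5 − 5/2 + 1 = 707.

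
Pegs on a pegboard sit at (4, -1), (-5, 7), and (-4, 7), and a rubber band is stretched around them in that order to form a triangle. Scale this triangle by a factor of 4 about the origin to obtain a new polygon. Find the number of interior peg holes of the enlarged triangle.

By the shoelace formula, twice the signed area is |[4·7 − (-5)·(-1)] + [(-5)·7 − (-4)·7] + [(-4)·(-1) − 4·7]| = 8, so the area is 4.
Summing gcd(|Δx|,|Δy|) over the edges gives the boundary count: gcd(9,8) + gcd(1,0) + gcd(8,8) = 1+1+8 = 10.
Scaling by 4 multiplies the area by 4² = 16 (so the new area is 64) and multiplies the boundary lattice-point count by 4, giving 40.
By Pick's theorem, the interior count of the dilated polygon is 64 − 40/2 + 1 = 45.

45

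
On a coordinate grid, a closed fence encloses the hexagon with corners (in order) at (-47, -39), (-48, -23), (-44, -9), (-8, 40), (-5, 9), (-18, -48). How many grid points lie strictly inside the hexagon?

2111

By the shoelace formula, twice the signed area is |((-47)·(-23) − (-48)·(-39)) + ((-48)·(-9) − (-44)·(-23)) + ((-44)·40 − (-8)·(-9)) + ((-8)·9 − (-5)·40) + ((-5)·(-48) − (-18)·9) + ((-18)·(-39) − (-47)·(-48))| = 4227, so the area is 2113.5.
Summing gcd(|Δx|,|Δy|) over the edges gives the boundary count: gcd(1,16) + gcd(4,14) + gcd(36,49) + gcd(3,31) + gcd(13,57) + gcd(29,9) = 1+2+1+1+1+1 = 7.
Pick's theorem gives I = A − B/2 + 1 = 2113.5 − 7/2 + 1 = 2111.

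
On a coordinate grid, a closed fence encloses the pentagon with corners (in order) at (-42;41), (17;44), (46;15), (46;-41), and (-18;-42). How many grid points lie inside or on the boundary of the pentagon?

The shoelace formula gives twice the area as |[(-42)·44 − 17·41] + [17·15 − 46·44] + [46·(-41) − 46·15] + [46·(-42) − (-18)·(-41)] + [(-18)·41 − (-42)·(-42)]| = 12062, so the area is 6031.
The number of boundary lattice points is Σ gcd(|Δx|,|Δy|) = gcd(59,3) + gcd(29,29) + gcd(0,56) + gcd(64,1) + gcd(24,83) = 1+29+56+1+1 = 88.
Pick's theorem gives I = A − B/2 + 1 = 6031 − 88/2 + 1 = 5988, so the closed region contains I + B = 5988 + 88 = 6076 lattice points.

6076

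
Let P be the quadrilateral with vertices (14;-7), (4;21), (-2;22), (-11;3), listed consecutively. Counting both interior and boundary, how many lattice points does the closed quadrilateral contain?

By the shoelace formula, twice the signed area is |(14·21 − 4·(-7)) + (4·22 − (-2)·21) + ((-2)·3 − (-11)·22) + ((-11)·(-7) − 14·3)| = 723, so the area is 361.5.
The number of boundary lattice points is Σ gcd(|Δx|,|Δy|) = gcd(10,28) + gcd(6,1) + gcd(9,19) + gcd(25,10) = 2+1+1+5 = 9.
Pick's theorem gives I = A − B/2 + 1 = 361.5 − 9/2 + 1 = 358, so the closed region contains I + B = 358 + 9 = 367 lattice points.

367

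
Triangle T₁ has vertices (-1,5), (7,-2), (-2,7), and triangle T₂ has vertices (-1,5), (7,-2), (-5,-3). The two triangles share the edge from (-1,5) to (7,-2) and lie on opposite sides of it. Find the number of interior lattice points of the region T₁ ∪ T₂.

The union is the simple quadrilateral with vertices (-1,5), (-2,7), (7,-2), (-5,-3) in order.
Using the shoelace formula, 2A = |[(-1)·7 − (-2)·5] + [(-2)·(-2) − 7·7] + [7·(-3) − (-5)·(-2)] + [(-5)·5 − (-1)·(-3)]| = 101, so the area is 101/2.
The number of boundary lattice points is Σ gcd(|Δx|,|Δy|) = gcd(1,2) + gcd(9,9) + gcd(12,1) + gcd(4,8) = 1+9+1+4 = 15.
By Pick's theorem I = A − B/2 + 1 = 101/2 − 15/2 + 1 = 44.

44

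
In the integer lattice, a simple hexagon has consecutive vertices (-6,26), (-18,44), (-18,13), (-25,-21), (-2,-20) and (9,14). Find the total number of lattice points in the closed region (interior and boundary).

1219

Using the shoelace formula, 2A = |((-6)·44 − (-18)·26) + ((-18)·13 − (-18)·44) + ((-18)·(-21) − (-25)·13) + ((-25)·(-20) − (-2)·(-21)) + ((-2)·14 − 9·(-20)) + (9·26 − (-6)·14)| = 2393, so the area is 1196.5.
Along each edge there are gcd(|Δx|,|Δy|)+1 lattice points, so counting each shared vertex once the boundary has gcd(12,18) + gcd(0,31) + gcd(7,34) + gcd(23,1) + gcd(11,34) + gcd(15,12) = 6+31+1+1+1+3 = 43.
Pick's theorem gives I = A − B/2 + 1 = 1196.5 − 43/2 + 1 = 1176, so the closed region contains I + B = 1176 + 43 = 1219 lattice points.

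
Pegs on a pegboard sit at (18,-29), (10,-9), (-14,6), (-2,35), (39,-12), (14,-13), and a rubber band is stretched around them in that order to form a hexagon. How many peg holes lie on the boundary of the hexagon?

Summing gcd(|Δx|,|Δy|) over the edges gives the boundary count: gcd(8,20) + gcd(24,15) + gcd(12,29) + gcd(41,47) + gcd(25,1) + gcd(4,16) = 4+3+1+1+1+4 = 14.

14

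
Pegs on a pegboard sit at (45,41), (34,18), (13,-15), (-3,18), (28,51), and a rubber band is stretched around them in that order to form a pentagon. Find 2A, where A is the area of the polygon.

2943

By the shoelace formula, twice the signed area is |[45·18 − 34·41] + [34·(-15) − 13·18] + [13·18 − (-3)·(-15)] + [(-3)·51 − 28·18] + [28·41 − 45·51]| = 2943, so the area is 1471.5.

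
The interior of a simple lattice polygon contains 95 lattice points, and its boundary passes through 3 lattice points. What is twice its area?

Pick's theorem states A = I + B/2 − 1, so A = 95 + 3/2 − 1 = 191/2.
Hence 2A = 191.

191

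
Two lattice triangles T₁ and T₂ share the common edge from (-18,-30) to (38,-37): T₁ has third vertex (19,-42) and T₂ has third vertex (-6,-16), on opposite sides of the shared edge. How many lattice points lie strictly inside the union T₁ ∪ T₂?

639

The union is the simple quadrilateral with vertices (-18,-30), (19,-42), (38,-37), (-6,-16) in order.
By the shoelace formula, twice the signed area is |((-18)·(-42) − 19·(-30)) + (19·(-37) − 38·(-42)) + (38·(-16) − (-6)·(-37)) + ((-6)·(-30) − (-18)·(-16))| = 1281, so the area is 1281/2.
The number of boundary lattice points is Σ gcd(|Δx|,|Δy|) = gcd(37,12) + gcd(19,5) + gcd(44,21) + gcd(12,14) = 1+1+1+2 = 5.
By Pick's theorem I = A − B/2 + 1 = 1281/2 − 5/2 + 1 = 639.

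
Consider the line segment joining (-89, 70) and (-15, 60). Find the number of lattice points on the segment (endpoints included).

The number of lattice points on a segment between lattice points is gcd(|Δx|,|Δy|) + 1 = gcd(74,10) + 1 = 2 + 1 = 3.

3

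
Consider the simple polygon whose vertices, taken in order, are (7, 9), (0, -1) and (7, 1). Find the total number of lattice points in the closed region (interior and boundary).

34

Using the shoelace formula, 2A = |(7·(-1) − 0·9) + (0·1 − 7·(-1)) + (7·9 − 7·1)| = 56, so the area is 28.
Summing gcd(|Δx|,|Δy|) over the edges gives the boundary count: gcd(7,10) + gcd(7,2) + gcd(0,8) = 1+1+8 = 10.
Pick's theorem gives I = A − B/2 + 1 = 28 − 10/2 + 1 = 24, so the closed region contains I + B = 24 + 10 = 34 lattice points.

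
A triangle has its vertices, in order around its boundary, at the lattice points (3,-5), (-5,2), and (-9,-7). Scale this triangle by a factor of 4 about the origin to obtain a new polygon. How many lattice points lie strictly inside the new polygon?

Using the shoelace formula, 2A = |(3·2 − (-5)·(-5)) + ((-5)·(-7) − (-9)·2) + ((-9)·(-5) − 3·(-7))| = 100, so the area is 50.
The number of boundary lattice points is Σ gcd(|Δx|,|Δy|) = gcd(8,7) + gcd(4,9) + gcd(12,2) = 1+1+2 = 4.
Scaling by 4 multiplies the area by 4² = 16 (so the new area is 800) and multiplies the boundary lattice-point count by 4, giving 16.
By Pick's theorem, the interior count of the dilated polygon is 800 − 16/2 + 1 = 793.

793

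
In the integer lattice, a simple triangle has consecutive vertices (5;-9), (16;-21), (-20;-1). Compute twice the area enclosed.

The shoelace formula gives twice the area as |(5·(-21) − 16·(-9)) + (16·(-1) − (-20)·(-21)) + ((-20)·(-9) − 5·(-1))| = 212, so the area is 106.

212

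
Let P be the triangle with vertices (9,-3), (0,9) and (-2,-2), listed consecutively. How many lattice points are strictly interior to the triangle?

Using the shoelace formula, 2A = |(9·9 − 0·(-3)) + (0·(-2) − (-2)·9) + ((-2)·(-3) − 9·(-2))| = 123, so the area is 123/2.
The number of boundary lattice points is Σ gcd(|Δx|,|Δy|) = gcd(9,12) + gcd(2,11) + gcd(11,1) = 3+1+1 = 5.
Pick's theorem gives I = A − B/2 + 1 = 123/2 − 5/2 + 1 = 60.

60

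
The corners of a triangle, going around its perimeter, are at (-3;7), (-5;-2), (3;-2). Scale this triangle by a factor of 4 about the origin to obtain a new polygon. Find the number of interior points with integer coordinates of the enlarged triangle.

By the shoelace formula, twice the signed area is |((-3)·(-2) − (-5)·7) + ((-5)·(-2) − 3·(-2)) + (3·7 − (-3)·(-2))| = 72, so the area is 36.
The number of boundary lattice points is Σ gcd(|Δx|,|Δy|) = gcd(2,9) + gcd(8,0) + gcd(6,9) = 1+8+3 = 12.
Scaling by 4 multiplies the area by 4² = 16 (so the new area is 576) and multiplies the boundary lattice-point count by 4, giving 48.
By Pick's theorem, the interior count of the dilated polygon is 576 − 48/2 + 1 = 553.

553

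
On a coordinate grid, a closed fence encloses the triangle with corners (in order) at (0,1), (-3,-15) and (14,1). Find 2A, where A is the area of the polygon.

By the shoelace formula, twice the signed area is |(0·(-15) − (-3)·1) + ((-3)·1 − 14·(-15)) + (14·1 − 0·1)| = 224, so the area is 112.

224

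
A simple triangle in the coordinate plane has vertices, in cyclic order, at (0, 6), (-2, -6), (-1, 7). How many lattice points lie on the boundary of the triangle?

The number of boundary lattice points is Σ gcd(|Δx|,|Δy|) = gcd(2,12) + gcd(1,13) + gcd(1,1) = 2+1+1 = 4.

4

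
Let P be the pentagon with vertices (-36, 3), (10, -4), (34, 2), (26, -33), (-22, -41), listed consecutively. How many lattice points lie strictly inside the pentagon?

The shoelace formula gives twice the area as |[(-36)·(-4) − 10·3] + [10·2 − 34·(-4)] + [34·(-33) − 26·2] + [26·(-41) − (-22)·(-33)] + [(-22)·3 − (-36)·(-41)]| = 4238, so the area is 2119.
Summing gcd(|Δx|,|Δy|) over the edges gives the boundary count: gcd(46,7) + gcd(24,6) + gcd(8,35) + gcd(48,8) + gcd(14,44) = 1+6+1+8+2 = 18.
By Pick's theorem A = I + B/2 − 1, so I = 2119 − 18/2 + 1 = 2111.

2111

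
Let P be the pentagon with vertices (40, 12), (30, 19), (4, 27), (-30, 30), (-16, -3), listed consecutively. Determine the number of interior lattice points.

The shoelace formula gives twice the area as |(40·19 − 30·12) + (30·27 − 4·19) + (4·30 − (-30)·27) + ((-30)·(-3) − (-16)·30) + ((-16)·12 − 40·(-3))| = 2562, so the area is 1281.
Along each edge there are gcd(|Δx|,|Δy|)+1 lattice points, so counting each shared vertex once the boundary has gcd(10,7) + gcd(26,8) + gcd(34,3) + gcd(14,33) + gcd(56,15) = 1+2+1+1+1 = 6.
Pick's theorem gives I = A − B/2 + 1 = 1281 − 6/2 + 1 = 1279.

1279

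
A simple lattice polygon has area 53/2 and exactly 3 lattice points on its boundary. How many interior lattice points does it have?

Pick's theorem A = I + B/2 − 1 rearranges to I = A − B/2 + 1 = 53/2 − 3/2 + 1 = 26.

26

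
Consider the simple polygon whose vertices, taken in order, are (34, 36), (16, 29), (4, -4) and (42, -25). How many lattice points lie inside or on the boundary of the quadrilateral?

By the shoelace formula, twice the signed area is |(34·29 − 16·36) + (16·(-4) − 4·29) + (4·(-25) − 42·(-4)) + (42·36 − 34·(-25))| = 2660, so the area is 1330.
The number of boundary lattice points is Σ gcd(|Δx|,|Δy|) = gcd(18,7) + gcd(12,33) + gcd(38,21) + gcd(8,61) = 1+3+1+1 = 6.
Pick's theorem gives I = A − B/2 + 1 = 1330 − 6/2 + 1 = 1328, so the closed region contains I + B = 1328 + 6 = 1334 lattice points.

1334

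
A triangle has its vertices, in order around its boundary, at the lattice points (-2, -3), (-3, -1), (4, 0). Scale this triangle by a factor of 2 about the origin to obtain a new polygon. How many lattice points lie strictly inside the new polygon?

26

The shoelace formula gives twice the area as |((-2)·(-1) − (-3)·(-3)) + ((-3)·0 − 4·(-1)) + (4·(-3) − (-2)·0)| = 15, so the area is 15/2.
Along each edge there are gcd(|Δx|,|Δy|)+1 lattice points, so counting each shared vertex once the boundary has gcd(1,2) + gcd(7,1) + gcd(6,3) = 1+1+3 = 5.
Scaling by 2 multiplies the area by 2² = 4 (so the new area is 30) and multiplies the boundary lattice-point count by 2, giving 10.
By Pick's theorem, the interior count of the dilated polygon is 30 − 10/2 + 1 = 26.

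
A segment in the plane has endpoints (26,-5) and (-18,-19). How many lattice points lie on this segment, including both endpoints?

The number of lattice points on a segment between lattice points is gcd(|Δx|,|Δy|) + 1 = gcd(44,14) + 1 = 2 + 1 = 3.

3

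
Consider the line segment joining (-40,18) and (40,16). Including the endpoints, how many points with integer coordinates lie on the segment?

The number of lattice points on a segment between lattice points is gcd(|Δx|,|Δy|) + 1 = gcd(80,2) + 1 = 2 + 1 = 3.

3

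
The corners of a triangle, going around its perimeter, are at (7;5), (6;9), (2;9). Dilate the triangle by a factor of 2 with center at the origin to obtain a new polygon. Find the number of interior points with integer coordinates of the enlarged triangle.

Using the shoelace formula, 2A = |[7·9 − 6·5] + [6·9 − 2·9] + [2·5 − 7·9]| = 16, so the area is 8.
The number of boundary lattice points is Σ gcd(|Δx|,|Δy|) = gcd(1,4) + gcd(4,0) + gcd(5,4) = 1+4+1 = 6.
Scaling by 2 multiplies the area by 2² = 4 (so the new area is 32) and multiplies the boundary lattice-point count by 2, giving 12.
By Pick's theorem, the interior count of the dilated polygon is 32 − 12/2 + 1 = 27.

27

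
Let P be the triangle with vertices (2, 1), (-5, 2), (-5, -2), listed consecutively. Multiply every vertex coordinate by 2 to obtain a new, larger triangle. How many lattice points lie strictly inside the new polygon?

51

By the shoelace formula, twice the signed area is |[2·2 − (-5)·1] + [(-5)·(-2) − (-5)·2] + [(-5)·1 − 2·(-2)]| = 28, so the area is 14.
Summing gcd(|Δx|,|Δy|) over the edges gives the boundary count: gcd(7,1) + gcd(0,4) + gcd(7,3) = 1+4+1 = 6.
Scaling by 2 multiplies the area by 2² = 4 (so the new area is 56) and multiplies the boundary lattice-point count by 2, giving 12.
By Pick's theorem, the interior count of the dilated polygon is 56 − 12/2 + 1 = 51.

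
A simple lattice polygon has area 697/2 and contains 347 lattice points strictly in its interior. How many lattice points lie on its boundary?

Pick's theorem gives A = I + B/2 − 1, so B = 2(A − I + 1) = 2(697/2 − 347 + 1) = 5.

5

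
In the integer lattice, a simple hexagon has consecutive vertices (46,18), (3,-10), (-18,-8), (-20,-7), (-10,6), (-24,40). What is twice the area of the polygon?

3470

By the shoelace formula, twice the signed area is |[46·(-10) − 3·18] + [3·(-8) − (-18)·(-10)] + [(-18)·(-7) − (-20)·(-8)] + [(-20)·6 − (-10)·(-7)] + [(-10)·40 − (-24)·6] + [(-24)·18 − 46·40]| = 3470, so the area is 1735.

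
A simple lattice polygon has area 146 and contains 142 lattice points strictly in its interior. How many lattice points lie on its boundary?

Pick's theorem gives A = I + B/2 − 1, so B = 2(A − I + 1) = 2(146 − 142 + 1) = 10.

10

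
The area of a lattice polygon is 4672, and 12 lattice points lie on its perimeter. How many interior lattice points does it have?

From Pick's theorem, I = A − B/2 + 1 = 4672 − 12/2 + 1 = 4667.

4667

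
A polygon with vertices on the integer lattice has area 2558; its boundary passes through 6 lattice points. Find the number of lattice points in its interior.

From Pick's theorem, I = A − B/2 + 1 = 2558 − 6/2 + 1 = 2556.

2556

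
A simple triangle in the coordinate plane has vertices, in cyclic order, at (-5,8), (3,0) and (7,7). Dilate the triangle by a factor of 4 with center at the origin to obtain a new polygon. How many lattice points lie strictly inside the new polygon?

The shoelace formula gives twice the area as |[(-5)·0 − 3·8] + [3·7 − 7·0] + [7·8 − (-5)·7]| = 88, so the area is 44.
The number of boundary lattice points is Σ gcd(|Δx|,|Δy|) = gcd(8,8) + gcd(4,7) + gcd(12,1) = 8+1+1 = 10.
Scaling by 4 multiplies the area by 4² = 16 (so the new area is 704) and multiplies the boundary lattice-point count by 4, giving 40.
By Pick's theorem, the interior count of the dilated polygon is 704 − 40/2 + 1 = 685.

685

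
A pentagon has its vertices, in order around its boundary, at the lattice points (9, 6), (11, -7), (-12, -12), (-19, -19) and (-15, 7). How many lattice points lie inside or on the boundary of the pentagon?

Using the shoelace formula, 2A = |(9·(-7) − 11·6) + (11·(-12) − (-12)·(-7)) + ((-12)·(-19) − (-19)·(-12)) + ((-19)·7 − (-15)·(-19)) + ((-15)·6 − 9·7)| = 916, so the area is 458.
Summing gcd(|Δx|,|Δy|) over the edges gives the boundary count: gcd(2,13) + gcd(23,5) + gcd(7,7) + gcd(4,26) + gcd(24,1) = 1+1+7+2+1 = 12.
Pick's theorem gives I = A − B/2 + 1 = 458 − 12/2 + 1 = 453, so the closed region contains I + B = 453 + 12 = 465 lattice points.

465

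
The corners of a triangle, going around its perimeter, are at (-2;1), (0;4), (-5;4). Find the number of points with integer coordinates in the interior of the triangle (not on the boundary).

4

The shoelace formula gives twice the area as |[(-2)·4 − 0·1] + [0·4 − (-5)·4] + [(-5)·1 − (-2)·4]| = 15, so the area is 7.5.
Along each edge there are gcd(|Δx|,|Δy|)+1 lattice points, so counting each shared vertex once the boundary has gcd(2,3) + gcd(5,0) + gcd(3,3) = 1+5+3 = 9.
By Pick's theorem A = I + B/2 − 1, so I = 7.5 − 9/2 + 1 = 4.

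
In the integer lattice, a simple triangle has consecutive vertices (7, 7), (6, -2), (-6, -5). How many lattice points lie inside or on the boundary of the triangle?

56

By the shoelace formula, twice the signed area is |[7·(-2) − 6·7] + [6·(-5) − (-6)·(-2)] + [(-6)·7 − 7·(-5)]| = 105, so the area is 52.5.
Summing gcd(|Δx|,|Δy|) over the edges gives the boundary count: gcd(1,9) + gcd(12,3) + gcd(13,12) = 1+3+1 = 5.
Pick's theorem gives I = A − B/2 + 1 = 52.5 − 5/2 + 1 = 51, so the closed region contains I + B = 51 + 5 = 56 lattice points.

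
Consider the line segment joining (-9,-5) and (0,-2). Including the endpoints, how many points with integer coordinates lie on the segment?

4

The number of lattice points on a segment between lattice points is gcd(|Δx|,|Δy|) + 1 = gcd(9,3) + 1 = 3 + 1 = 4.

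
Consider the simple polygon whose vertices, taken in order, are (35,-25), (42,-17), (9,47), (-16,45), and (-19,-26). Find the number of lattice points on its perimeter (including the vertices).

The number of boundary lattice points is Σ gcd(|Δx|,|Δy|) = gcd(7,8) + gcd(33,64) + gcd(25,2) + gcd(3,71) + gcd(54,1) = 1+1+1+1+1 = 5.

5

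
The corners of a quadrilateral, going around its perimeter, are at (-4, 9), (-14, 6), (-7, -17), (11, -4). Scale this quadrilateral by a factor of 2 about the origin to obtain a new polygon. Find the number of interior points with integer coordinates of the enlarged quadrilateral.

By the shoelace formula, twice the signed area is |((-4)·6 − (-14)·9) + ((-14)·(-17) − (-7)·6) + ((-7)·(-4) − 11·(-17)) + (11·9 − (-4)·(-4))| = 680, so the area is 340.
Along each edge there are gcd(|Δx|,|Δy|)+1 lattice points, so counting each shared vertex once the boundary has gcd(10,3) + gcd(7,23) + gcd(18,13) + gcd(15,13) = 1+1+1+1 = 4.
Scaling by 2 multiplies the area by 2² = 4 (so the new area is 1360) and multiplies the boundary lattice-point count by 2, giving 8.
By Pick's theorem, the interior count of the dilated polygon is 1360 − 8/2 + 1 = 1357.

1357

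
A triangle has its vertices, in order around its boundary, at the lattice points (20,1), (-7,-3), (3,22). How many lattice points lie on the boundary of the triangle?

Along each edge there are gcd(|Δx|,|Δy|)+1 lattice points, so counting each shared vertex once the boundary has gcd(27,4) + gcd(10,25) + gcd(17,21) = 1+5+1 = 7.

7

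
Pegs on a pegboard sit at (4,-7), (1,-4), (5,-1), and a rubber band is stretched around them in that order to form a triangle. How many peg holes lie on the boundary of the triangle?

Summing gcd(|Δx|,|Δy|) over the edges gives the boundary count: gcd(3,3) + gcd(4,3) + gcd(1,6) = 3+1+1 = 5.

5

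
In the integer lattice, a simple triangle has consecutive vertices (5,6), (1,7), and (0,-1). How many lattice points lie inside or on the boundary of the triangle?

19

By the shoelace formula, twice the signed area is |(5·7 − 1·6) + (1·(-1) − 0·7) + (0·6 − 5·(-1))| = 33, so the area is 16.5.
The number of boundary lattice points is Σ gcd(|Δx|,|Δy|) = gcd(4,1) + gcd(1,8) + gcd(5,7) = 1+1+1 = 3.
Pick's theorem gives I = A − B/2 + 1 = 16.5 − 3/2 + 1 = 16, so the closed region contains I + B = 16 + 3 = 19 lattice points.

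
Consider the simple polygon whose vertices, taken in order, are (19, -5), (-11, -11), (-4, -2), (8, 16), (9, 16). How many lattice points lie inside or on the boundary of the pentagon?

358

Using the shoelace formula, 2A = |[19·(-11) − (-11)·(-5)] + [(-11)·(-2) − (-4)·(-11)] + [(-4)·16 − 8·(-2)] + [8·16 − 9·16] + [9·(-5) − 19·16]| = 699, so the area is 699/2.
Along each edge there are gcd(|Δx|,|Δy|)+1 lattice points, so counting each shared vertex once the boundary has gcd(30,6) + gcd(7,9) + gcd(12,18) + gcd(1,0) + gcd(10,21) = 6+1+6+1+1 = 15.
Pick's theorem gives I = A − B/2 + 1 = 699/2 − 15/2 + 1 = 343, so the closed region contains I + B = 343 + 15 = 358 lattice points.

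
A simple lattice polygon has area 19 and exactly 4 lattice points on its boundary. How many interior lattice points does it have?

18

Pick's theorem A = I + B/2 − 1 rearranges to I = A − B/2 + 1 = 19 − 4/2 + 1 = 18.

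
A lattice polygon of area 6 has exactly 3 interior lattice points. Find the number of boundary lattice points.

Pick's theorem gives A = I + B/2 − 1, so B = 2(A − I + 1) = 2(6 − 3 + 1) = 8.

8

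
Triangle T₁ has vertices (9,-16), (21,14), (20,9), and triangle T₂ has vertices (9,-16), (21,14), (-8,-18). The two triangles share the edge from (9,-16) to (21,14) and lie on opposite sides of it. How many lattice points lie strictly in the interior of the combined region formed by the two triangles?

The union is the simple quadrilateral with vertices (9,-16), (20,9), (21,14), (-8,-18) in order.
By the shoelace formula, twice the signed area is |[9·9 − 20·(-16)] + [20·14 − 21·9] + [21·(-18) − (-8)·14] + [(-8)·(-16) − 9·(-18)]| = 516, so the area is 258.
Summing gcd(|Δx|,|Δy|) over the edges gives the boundary count: gcd(11,25) + gcd(1,5) + gcd(29,32) + gcd(17,2) = 1+1+1+1 = 4.
By Pick's theorem I = A − B/2 + 1 = 258 − 4/2 + 1 = 257.

257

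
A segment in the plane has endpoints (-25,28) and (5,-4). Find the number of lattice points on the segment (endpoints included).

The number of lattice points on a segment between lattice points is gcd(|Δx|,|Δy|) + 1 = gcd(30,32) + 1 = 2 + 1 = 3.

3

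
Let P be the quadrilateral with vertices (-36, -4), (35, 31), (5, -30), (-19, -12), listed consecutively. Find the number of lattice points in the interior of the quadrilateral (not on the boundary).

Using the shoelace formula, 2A = |((-36)·31 − 35·(-4)) + (35·(-30) − 5·31) + (5·(-12) − (-19)·(-30)) + ((-19)·(-4) − (-36)·(-12))| = 3167, so the area is 3167/2.
Along each edge there are gcd(|Δx|,|Δy|)+1 lattice points, so counting each shared vertex once the boundary has gcd(71,35) + gcd(30,61) + gcd(24,18) + gcd(17,8) = 1+1+6+1 = 9.
By Pick's theorem A = I + B/2 − 1, so I = 3167/2 − 9/2 + 1 = 1580.

1580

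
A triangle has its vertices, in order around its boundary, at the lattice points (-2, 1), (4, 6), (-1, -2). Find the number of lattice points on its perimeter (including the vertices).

3

The number of boundary lattice points is Σ gcd(|Δx|,|Δy|) = gcd(6,5) + gcd(5,8) + gcd(1,3) = 1+1+1 = 3.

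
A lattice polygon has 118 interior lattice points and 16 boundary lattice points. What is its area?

Pick's theorem states A = I + B/2 − 1, so A = 118 + 16/2 − 1 = 125.

125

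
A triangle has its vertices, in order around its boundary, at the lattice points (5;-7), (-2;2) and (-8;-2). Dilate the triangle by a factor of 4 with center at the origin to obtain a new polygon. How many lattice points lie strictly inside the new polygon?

649

By the shoelace formula, twice the signed area is |(5·2 − (-2)·(-7)) + ((-2)·(-2) − (-8)·2) + ((-8)·(-7) − 5·(-2))| = 82, so the area is 41.
The number of boundary lattice points is Σ gcd(|Δx|,|Δy|) = gcd(7,9) + gcd(6,4) + gcd(13,5) = 1+2+1 = 4.
Scaling by 4 multiplies the area by 4² = 16 (so the new area is 656) and multiplies the boundary lattice-point count by 4, giving 16.
By Pick's theorem, the interior count of the dilated polygon is 656 − 16/2 + 1 = 649.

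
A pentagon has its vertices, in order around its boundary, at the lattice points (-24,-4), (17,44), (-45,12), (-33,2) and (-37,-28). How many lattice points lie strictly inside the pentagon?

By the shoelace formula, twice the signed area is |((-24)·44 − 17·(-4)) + (17·12 − (-45)·44) + ((-45)·2 − (-33)·12) + ((-33)·(-28) − (-37)·2) + ((-37)·(-4) − (-24)·(-28))| = 1976, so the area is 988.
Summing gcd(|Δx|,|Δy|) over the edges gives the boundary count: gcd(41,48) + gcd(62,32) + gcd(12,10) + gcd(4,30) + gcd(13,24) = 1+2+2+2+1 = 8.
Pick's theorem gives I = A − B/2 + 1 = 988 − 8/2 + 1 = 985.

985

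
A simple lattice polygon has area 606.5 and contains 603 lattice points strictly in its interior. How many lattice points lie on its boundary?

Pick's theorem gives A = I + B/2 − 1, so B = 2(A − I + 1) = 2(606.5 − 603 + 1) = 9.

9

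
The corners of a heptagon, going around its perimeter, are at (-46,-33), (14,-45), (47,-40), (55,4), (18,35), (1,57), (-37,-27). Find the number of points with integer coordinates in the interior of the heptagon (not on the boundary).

5679

Using the shoelace formula, 2A = |[(-46)·(-45) − 14·(-33)] + [14·(-40) − 47·(-45)] + [47·4 − 55·(-40)] + [55·35 − 18·4] + [18·57 − 1·35] + [1·(-27) − (-37)·57] + [(-37)·(-33) − (-46)·(-27)]| = 11380, so the area is 5690.
Along each edge there are gcd(|Δx|,|Δy|)+1 lattice points, so counting each shared vertex once the boundary has gcd(60,12) + gcd(33,5) + gcd(8,44) + gcd(37,31) + gcd(17,22) + gcd(38,84) + gcd(9,6) = 12+1+4+1+1+2+3 = 24.
Pick's theorem gives I = A − B/2 + 1 = 5690 − 24/2 + 1 = 5679.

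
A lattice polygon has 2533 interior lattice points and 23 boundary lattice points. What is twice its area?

Pick's theorem states A = I + B/2 − 1, so A = 2533 + 23/2 − 1 = 5087/2.
Hence 2A = 5087.

5087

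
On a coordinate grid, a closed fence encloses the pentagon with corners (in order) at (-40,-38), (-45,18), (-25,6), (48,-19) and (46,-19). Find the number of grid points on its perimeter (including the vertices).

9

The number of boundary lattice points is Σ gcd(|Δx|,|Δy|) = gcd(5,56) + gcd(20,12) + gcd(73,25) + gcd(2,0) + gcd(86,19) = 1+4+1+2+1 = 9.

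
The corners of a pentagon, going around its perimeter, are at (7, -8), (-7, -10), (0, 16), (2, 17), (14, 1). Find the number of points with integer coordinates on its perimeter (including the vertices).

9

The number of boundary lattice points is Σ gcd(|Δx|,|Δy|) = gcd(14,2) + gcd(7,26) + gcd(2,1) + gcd(12,16) + gcd(7,9) = 2+1+1+4+1 = 9.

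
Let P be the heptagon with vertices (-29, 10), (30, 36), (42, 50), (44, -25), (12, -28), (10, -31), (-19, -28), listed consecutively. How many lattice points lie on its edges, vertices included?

The number of boundary lattice points is Σ gcd(|Δx|,|Δy|) = gcd(59,26) + gcd(12,14) + gcd(2,75) + gcd(32,3) + gcd(2,3) + gcd(29,3) + gcd(10,38) = 1+2+1+1+1+1+2 = 9.

9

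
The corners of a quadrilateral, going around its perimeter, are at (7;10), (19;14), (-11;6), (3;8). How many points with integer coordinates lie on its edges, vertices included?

Along each edge there are gcd(|Δx|,|Δy|)+1 lattice points, so counting each shared vertex once the boundary has gcd(12,4) + gcd(30,8) + gcd(14,2) + gcd(4,2) = 4+2+2+2 = 10.

10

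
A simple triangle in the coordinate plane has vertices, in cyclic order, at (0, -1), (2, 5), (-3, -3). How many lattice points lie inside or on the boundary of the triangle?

10

The shoelace formula gives twice the area as |(0·5 − 2·(-1)) + (2·(-3) − (-3)·5) + ((-3)·(-1) − 0·(-3))| = 14, so the area is 7.
The number of boundary lattice points is Σ gcd(|Δx|,|Δy|) = gcd(2,6) + gcd(5,8) + gcd(3,2) = 2+1+1 = 4.
Pick's theorem gives I = A − B/2 + 1 = 7 − 4/2 + 1 = 6, so the closed region contains I + B = 6 + 4 = 10 lattice points.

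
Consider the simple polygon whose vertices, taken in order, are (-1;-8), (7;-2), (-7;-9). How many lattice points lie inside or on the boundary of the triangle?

20

By the shoelace formula, twice the signed area is |((-1)·(-2) − 7·(-8)) + (7·(-9) − (-7)·(-2)) + ((-7)·(-8) − (-1)·(-9))| = 28, so the area is 14.
The number of boundary lattice points is Σ gcd(|Δx|,|Δy|) = gcd(8,6) + gcd(14,7) + gcd(6,1) = 2+7+1 = 10.
Pick's theorem gives I = A − B/2 + 1 = 14 − 10/2 + 1 = 10, so the closed region contains I + B = 10 + 10 = 20 lattice points.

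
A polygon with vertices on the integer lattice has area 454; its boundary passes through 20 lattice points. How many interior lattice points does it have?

445

Pick's theorem A = I + B/2 − 1 rearranges to I = A − B/2 + 1 = 454 − 20/2 + 1 = 445.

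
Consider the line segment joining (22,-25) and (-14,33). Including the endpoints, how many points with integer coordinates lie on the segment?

The number of lattice points on a segment between lattice points is gcd(|Δx|,|Δy|) + 1 = gcd(36,58) + 1 = 2 + 1 = 3.

3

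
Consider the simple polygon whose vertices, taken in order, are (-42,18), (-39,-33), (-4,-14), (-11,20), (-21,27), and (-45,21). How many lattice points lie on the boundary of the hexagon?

The number of boundary lattice points is Σ gcd(|Δx|,|Δy|) = gcd(3,51) + gcd(35,19) + gcd(7,34) + gcd(10,7) + gcd(24,6) + gcd(3,3) = 3+1+1+1+6+3 = 15.

15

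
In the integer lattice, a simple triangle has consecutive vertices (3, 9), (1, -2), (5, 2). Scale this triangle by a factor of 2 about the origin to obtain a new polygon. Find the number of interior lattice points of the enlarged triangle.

By the shoelace formula, twice the signed area is |[3·(-2) − 1·9] + [1·2 − 5·(-2)] + [5·9 − 3·2]| = 36, so the area is 18.
Summing gcd(|Δx|,|Δy|) over the edges gives the boundary count: gcd(2,11) + gcd(4,4) + gcd(2,7) = 1+4+1 = 6.
Scaling by 2 multiplies the area by 2² = 4 (so the new area is 72) and multiplies the boundary lattice-point count by 2, giving 12.
By Pick's theorem, the interior count of the dilated polygon is 72 − 12/2 + 1 = 67.

67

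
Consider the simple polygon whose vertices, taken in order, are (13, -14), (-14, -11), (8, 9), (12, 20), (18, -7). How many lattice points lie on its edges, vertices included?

Along each edge there are gcd(|Δx|,|Δy|)+1 lattice points, so counting each shared vertex once the boundary has gcd(27,3) + gcd(22,20) + gcd(4,11) + gcd(6,27) + gcd(5,7) = 3+2+1+3+1 = 10.

10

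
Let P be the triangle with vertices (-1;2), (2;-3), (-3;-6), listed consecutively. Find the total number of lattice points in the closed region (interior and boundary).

Using the shoelace formula, 2A = |((-1)·(-3) − 2·2) + (2·(-6) − (-3)·(-3)) + ((-3)·2 − (-1)·(-6))| = 34, so the area is 17.
Along each edge there are gcd(|Δx|,|Δy|)+1 lattice points, so counting each shared vertex once the boundary has gcd(3,5) + gcd(5,3) + gcd(2,8) = 1+1+2 = 4.
Pick's theorem gives I = A − B/2 + 1 = 17 − 4/2 + 1 = 16, so the closed region contains I + B = 16 + 4 = 20 lattice points.

20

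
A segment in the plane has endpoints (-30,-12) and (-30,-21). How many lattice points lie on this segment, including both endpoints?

10

The number of lattice points on a segment between lattice points is gcd(|Δx|,|Δy|) + 1 = gcd(0,9) + 1 = 9 + 1 = 10.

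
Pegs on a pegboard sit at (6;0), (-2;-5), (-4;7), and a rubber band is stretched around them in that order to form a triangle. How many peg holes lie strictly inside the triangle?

The shoelace formula gives twice the area as |[6·(-5) − (-2)·0] + [(-2)·7 − (-4)·(-5)] + [(-4)·0 − 6·7]| = 106, so the area is 53.
Summing gcd(|Δx|,|Δy|) over the edges gives the boundary count: gcd(8,5) + gcd(2,12) + gcd(10,7) = 1+2+1 = 4.
Pick's theorem gives I = A − B/2 + 1 = 53 − 4/2 + 1 = 52.

52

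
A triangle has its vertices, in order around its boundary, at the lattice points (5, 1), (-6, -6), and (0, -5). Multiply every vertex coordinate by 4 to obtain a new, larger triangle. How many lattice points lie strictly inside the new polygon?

Using the shoelace formula, 2A = |[5·(-6) − (-6)·1] + [(-6)·(-5) − 0·(-6)] + [0·1 − 5·(-5)]| = 31, so the area is 15.5.
Along each edge there are gcd(|Δx|,|Δy|)+1 lattice points, so counting each shared vertex once the boundary has gcd(11,7) + gcd(6,1) + gcd(5,6) = 1+1+1 = 3.
Scaling by 4 multiplies the area by 4² = 16 (so the new area is 248) and multiplies the boundary lattice-point count by 4, giving 12.
By Pick's theorem, the interior count of the dilated polygon is 248 − 12/2 + 1 = 243.

243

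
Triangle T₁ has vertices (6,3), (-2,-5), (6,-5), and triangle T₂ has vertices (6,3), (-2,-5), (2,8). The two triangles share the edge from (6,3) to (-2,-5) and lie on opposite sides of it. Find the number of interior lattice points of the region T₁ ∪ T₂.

60

The union is the simple quadrilateral with vertices (6,3), (6,-5), (-2,-5), (2,8) in order.
Using the shoelace formula, 2A = |[6·(-5) − 6·3] + [6·(-5) − (-2)·(-5)] + [(-2)·8 − 2·(-5)] + [2·3 − 6·8]| = 136, so the area is 68.
Along each edge there are gcd(|Δx|,|Δy|)+1 lattice points, so counting each shared vertex once the boundary has gcd(0,8) + gcd(8,0) + gcd(4,13) + gcd(4,5) = 8+8+1+1 = 18.
By Pick's theorem I = A − B/2 + 1 = 68 − 18/2 + 1 = 60.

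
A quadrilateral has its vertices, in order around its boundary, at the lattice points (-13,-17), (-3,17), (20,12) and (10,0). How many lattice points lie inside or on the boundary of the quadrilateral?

473

Using the shoelace formula, 2A = |((-13)·17 − (-3)·(-17)) + ((-3)·12 − 20·17) + (20·0 − 10·12) + (10·(-17) − (-13)·0)| = 938, so the area is 469.
Summing gcd(|Δx|,|Δy|) over the edges gives the boundary count: gcd(10,34) + gcd(23,5) + gcd(10,12) + gcd(23,17) = 2+1+2+1 = 6.
Pick's theorem gives I = A − B/2 + 1 = 469 − 6/2 + 1 = 467, so the closed region contains I + B = 467 + 6 = 473 lattice points.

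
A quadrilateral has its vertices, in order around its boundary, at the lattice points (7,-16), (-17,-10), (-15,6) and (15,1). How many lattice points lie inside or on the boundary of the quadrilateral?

481

By the shoelace formula, twice the signed area is |(7·(-10) − (-17)·(-16)) + ((-17)·6 − (-15)·(-10)) + ((-15)·1 − 15·6) + (15·(-16) − 7·1)| = 946, so the area is 473.
Summing gcd(|Δx|,|Δy|) over the edges gives the boundary count: gcd(24,6) + gcd(2,16) + gcd(30,5) + gcd(8,17) = 6+2+5+1 = 14.
Pick's theorem gives I = A − B/2 + 1 = 473 − 14/2 + 1 = 467, so the closed region contains I + B = 467 + 14 = 481 lattice points.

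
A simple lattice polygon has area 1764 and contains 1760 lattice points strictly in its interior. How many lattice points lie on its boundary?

10

Pick's theorem gives A = I + B/2 − 1, so B = 2(A − I + 1) = 2(1764 − 1760 + 1) = 10.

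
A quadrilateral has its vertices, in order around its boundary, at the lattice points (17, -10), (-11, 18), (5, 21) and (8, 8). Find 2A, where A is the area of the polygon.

469

Using the shoelace formula, 2A = |(17·18 − (-11)·(-10)) + ((-11)·21 − 5·18) + (5·8 − 8·21) + (8·(-10) − 17·8)| = 469, so the area is 469/2.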